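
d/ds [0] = 0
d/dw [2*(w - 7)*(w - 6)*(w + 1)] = 6*w^2 - 48*w + 58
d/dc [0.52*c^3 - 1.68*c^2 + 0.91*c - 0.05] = 1.56*c^2 - 3.36*c + 0.91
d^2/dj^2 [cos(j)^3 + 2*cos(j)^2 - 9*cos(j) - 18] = 33*cos(j)/4 - 4*cos(2*j) - 9*cos(3*j)/4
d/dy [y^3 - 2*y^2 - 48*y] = 3*y^2 - 4*y - 48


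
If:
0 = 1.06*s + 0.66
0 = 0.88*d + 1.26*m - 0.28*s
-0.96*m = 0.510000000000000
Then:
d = 0.56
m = -0.53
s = -0.62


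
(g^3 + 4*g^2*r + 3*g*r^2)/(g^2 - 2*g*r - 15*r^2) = g*(-g - r)/(-g + 5*r)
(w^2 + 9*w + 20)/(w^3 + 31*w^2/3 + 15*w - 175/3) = 3*(w + 4)/(3*w^2 + 16*w - 35)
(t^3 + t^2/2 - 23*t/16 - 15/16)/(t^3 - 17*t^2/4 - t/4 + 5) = (t + 3/4)/(t - 4)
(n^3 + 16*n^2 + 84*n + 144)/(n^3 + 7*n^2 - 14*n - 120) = (n^2 + 10*n + 24)/(n^2 + n - 20)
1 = 1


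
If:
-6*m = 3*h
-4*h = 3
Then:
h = -3/4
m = 3/8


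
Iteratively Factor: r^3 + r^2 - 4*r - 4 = (r + 1)*(r^2 - 4) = (r + 1)*(r + 2)*(r - 2)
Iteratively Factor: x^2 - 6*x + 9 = (x - 3)*(x - 3)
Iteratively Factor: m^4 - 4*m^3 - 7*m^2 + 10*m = (m - 5)*(m^3 + m^2 - 2*m) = (m - 5)*(m - 1)*(m^2 + 2*m) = m*(m - 5)*(m - 1)*(m + 2)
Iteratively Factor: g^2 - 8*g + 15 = (g - 3)*(g - 5)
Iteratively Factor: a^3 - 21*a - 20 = (a - 5)*(a^2 + 5*a + 4) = (a - 5)*(a + 4)*(a + 1)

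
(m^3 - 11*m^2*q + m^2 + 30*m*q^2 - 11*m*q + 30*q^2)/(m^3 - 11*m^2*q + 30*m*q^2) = (m + 1)/m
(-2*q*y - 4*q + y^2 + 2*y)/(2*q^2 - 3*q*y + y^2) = (y + 2)/(-q + y)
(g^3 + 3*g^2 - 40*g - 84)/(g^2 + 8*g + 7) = (g^2 - 4*g - 12)/(g + 1)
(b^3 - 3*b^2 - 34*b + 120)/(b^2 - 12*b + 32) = (b^2 + b - 30)/(b - 8)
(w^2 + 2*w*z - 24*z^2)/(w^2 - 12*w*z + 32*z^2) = (-w - 6*z)/(-w + 8*z)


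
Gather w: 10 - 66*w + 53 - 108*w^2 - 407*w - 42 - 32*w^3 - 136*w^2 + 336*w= -32*w^3 - 244*w^2 - 137*w + 21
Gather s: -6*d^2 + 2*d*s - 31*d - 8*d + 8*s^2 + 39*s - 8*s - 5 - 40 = -6*d^2 - 39*d + 8*s^2 + s*(2*d + 31) - 45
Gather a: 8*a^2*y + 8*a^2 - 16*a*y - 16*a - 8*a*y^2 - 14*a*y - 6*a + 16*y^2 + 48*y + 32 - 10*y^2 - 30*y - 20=a^2*(8*y + 8) + a*(-8*y^2 - 30*y - 22) + 6*y^2 + 18*y + 12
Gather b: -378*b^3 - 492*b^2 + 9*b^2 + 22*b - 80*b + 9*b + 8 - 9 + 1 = -378*b^3 - 483*b^2 - 49*b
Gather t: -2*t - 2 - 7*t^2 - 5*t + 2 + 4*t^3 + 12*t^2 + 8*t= 4*t^3 + 5*t^2 + t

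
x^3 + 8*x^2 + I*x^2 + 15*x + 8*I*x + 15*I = (x + 3)*(x + 5)*(x + I)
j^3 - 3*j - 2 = (j - 2)*(j + 1)^2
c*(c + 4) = c^2 + 4*c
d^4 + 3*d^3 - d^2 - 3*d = d*(d - 1)*(d + 1)*(d + 3)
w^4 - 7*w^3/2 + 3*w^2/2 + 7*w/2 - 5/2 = (w - 5/2)*(w - 1)^2*(w + 1)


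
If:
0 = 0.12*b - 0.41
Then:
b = 3.42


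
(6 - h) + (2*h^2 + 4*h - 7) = 2*h^2 + 3*h - 1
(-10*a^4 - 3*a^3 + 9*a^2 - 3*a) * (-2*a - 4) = 20*a^5 + 46*a^4 - 6*a^3 - 30*a^2 + 12*a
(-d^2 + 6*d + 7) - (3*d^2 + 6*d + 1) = 6 - 4*d^2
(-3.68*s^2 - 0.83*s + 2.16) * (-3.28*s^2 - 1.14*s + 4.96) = 12.0704*s^4 + 6.9176*s^3 - 24.3914*s^2 - 6.5792*s + 10.7136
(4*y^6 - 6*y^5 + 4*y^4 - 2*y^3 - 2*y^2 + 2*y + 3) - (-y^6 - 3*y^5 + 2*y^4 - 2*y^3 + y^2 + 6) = 5*y^6 - 3*y^5 + 2*y^4 - 3*y^2 + 2*y - 3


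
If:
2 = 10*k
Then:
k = 1/5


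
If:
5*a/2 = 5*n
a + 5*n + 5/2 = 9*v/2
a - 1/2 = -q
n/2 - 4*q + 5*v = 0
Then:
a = -28/293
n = -14/293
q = 349/586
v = 141/293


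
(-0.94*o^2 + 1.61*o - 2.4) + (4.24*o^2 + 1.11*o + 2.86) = 3.3*o^2 + 2.72*o + 0.46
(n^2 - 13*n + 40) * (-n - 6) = -n^3 + 7*n^2 + 38*n - 240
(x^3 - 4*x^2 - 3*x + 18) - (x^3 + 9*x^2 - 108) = -13*x^2 - 3*x + 126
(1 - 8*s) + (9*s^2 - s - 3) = 9*s^2 - 9*s - 2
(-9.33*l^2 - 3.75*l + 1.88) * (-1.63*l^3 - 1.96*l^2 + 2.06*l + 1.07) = 15.2079*l^5 + 24.3993*l^4 - 14.9342*l^3 - 21.3929*l^2 - 0.1397*l + 2.0116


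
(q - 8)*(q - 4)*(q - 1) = q^3 - 13*q^2 + 44*q - 32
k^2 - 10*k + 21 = (k - 7)*(k - 3)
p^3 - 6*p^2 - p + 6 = (p - 6)*(p - 1)*(p + 1)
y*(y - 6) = y^2 - 6*y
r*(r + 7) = r^2 + 7*r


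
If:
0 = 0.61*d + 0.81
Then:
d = -1.33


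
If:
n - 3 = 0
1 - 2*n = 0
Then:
No Solution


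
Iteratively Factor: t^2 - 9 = (t + 3)*(t - 3)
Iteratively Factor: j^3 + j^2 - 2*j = (j)*(j^2 + j - 2) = j*(j + 2)*(j - 1)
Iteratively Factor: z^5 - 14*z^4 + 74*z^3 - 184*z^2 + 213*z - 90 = (z - 3)*(z^4 - 11*z^3 + 41*z^2 - 61*z + 30) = (z - 3)*(z - 2)*(z^3 - 9*z^2 + 23*z - 15) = (z - 5)*(z - 3)*(z - 2)*(z^2 - 4*z + 3) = (z - 5)*(z - 3)*(z - 2)*(z - 1)*(z - 3)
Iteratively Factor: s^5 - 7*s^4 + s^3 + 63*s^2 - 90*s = (s - 3)*(s^4 - 4*s^3 - 11*s^2 + 30*s) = s*(s - 3)*(s^3 - 4*s^2 - 11*s + 30) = s*(s - 3)*(s - 2)*(s^2 - 2*s - 15) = s*(s - 3)*(s - 2)*(s + 3)*(s - 5)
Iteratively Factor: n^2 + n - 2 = (n - 1)*(n + 2)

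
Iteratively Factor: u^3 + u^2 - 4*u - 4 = (u + 1)*(u^2 - 4) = (u + 1)*(u + 2)*(u - 2)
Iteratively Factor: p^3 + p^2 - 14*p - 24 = (p + 3)*(p^2 - 2*p - 8) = (p - 4)*(p + 3)*(p + 2)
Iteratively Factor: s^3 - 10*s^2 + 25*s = (s)*(s^2 - 10*s + 25) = s*(s - 5)*(s - 5)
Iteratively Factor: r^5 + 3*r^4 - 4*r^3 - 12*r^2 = (r)*(r^4 + 3*r^3 - 4*r^2 - 12*r) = r^2*(r^3 + 3*r^2 - 4*r - 12) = r^2*(r + 2)*(r^2 + r - 6) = r^2*(r + 2)*(r + 3)*(r - 2)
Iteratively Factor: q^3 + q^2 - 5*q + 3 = (q - 1)*(q^2 + 2*q - 3) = (q - 1)*(q + 3)*(q - 1)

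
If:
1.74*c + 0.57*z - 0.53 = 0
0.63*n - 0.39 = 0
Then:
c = 0.304597701149425 - 0.327586206896552*z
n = 0.62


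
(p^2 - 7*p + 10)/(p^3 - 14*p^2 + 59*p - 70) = 1/(p - 7)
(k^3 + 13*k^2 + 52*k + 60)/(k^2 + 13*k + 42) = (k^2 + 7*k + 10)/(k + 7)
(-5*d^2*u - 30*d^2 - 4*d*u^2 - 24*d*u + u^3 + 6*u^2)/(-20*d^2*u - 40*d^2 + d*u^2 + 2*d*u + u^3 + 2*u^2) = (-5*d^2*u - 30*d^2 - 4*d*u^2 - 24*d*u + u^3 + 6*u^2)/(-20*d^2*u - 40*d^2 + d*u^2 + 2*d*u + u^3 + 2*u^2)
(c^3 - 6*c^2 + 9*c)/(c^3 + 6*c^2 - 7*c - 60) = c*(c - 3)/(c^2 + 9*c + 20)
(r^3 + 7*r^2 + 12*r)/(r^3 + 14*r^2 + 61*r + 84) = r/(r + 7)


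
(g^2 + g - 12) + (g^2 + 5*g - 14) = 2*g^2 + 6*g - 26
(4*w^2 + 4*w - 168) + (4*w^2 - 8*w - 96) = 8*w^2 - 4*w - 264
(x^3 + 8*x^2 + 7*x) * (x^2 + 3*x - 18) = x^5 + 11*x^4 + 13*x^3 - 123*x^2 - 126*x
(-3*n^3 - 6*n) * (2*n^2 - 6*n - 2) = -6*n^5 + 18*n^4 - 6*n^3 + 36*n^2 + 12*n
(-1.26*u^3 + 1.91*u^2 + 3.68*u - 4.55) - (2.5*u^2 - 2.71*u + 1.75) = -1.26*u^3 - 0.59*u^2 + 6.39*u - 6.3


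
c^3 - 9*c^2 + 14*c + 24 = (c - 6)*(c - 4)*(c + 1)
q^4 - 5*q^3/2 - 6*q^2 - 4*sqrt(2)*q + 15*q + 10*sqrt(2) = (q - 5/2)*(q - 2*sqrt(2))*(q + sqrt(2))^2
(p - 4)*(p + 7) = p^2 + 3*p - 28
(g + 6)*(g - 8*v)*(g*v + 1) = g^3*v - 8*g^2*v^2 + 6*g^2*v + g^2 - 48*g*v^2 - 8*g*v + 6*g - 48*v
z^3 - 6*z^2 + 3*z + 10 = (z - 5)*(z - 2)*(z + 1)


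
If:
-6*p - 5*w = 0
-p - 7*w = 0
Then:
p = 0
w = 0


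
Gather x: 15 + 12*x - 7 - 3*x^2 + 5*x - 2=-3*x^2 + 17*x + 6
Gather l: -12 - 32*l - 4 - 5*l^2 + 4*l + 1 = -5*l^2 - 28*l - 15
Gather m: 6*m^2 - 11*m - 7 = 6*m^2 - 11*m - 7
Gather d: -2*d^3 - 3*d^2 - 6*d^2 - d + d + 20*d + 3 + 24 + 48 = -2*d^3 - 9*d^2 + 20*d + 75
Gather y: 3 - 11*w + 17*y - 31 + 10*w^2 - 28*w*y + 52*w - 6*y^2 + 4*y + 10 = 10*w^2 + 41*w - 6*y^2 + y*(21 - 28*w) - 18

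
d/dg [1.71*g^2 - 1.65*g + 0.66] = 3.42*g - 1.65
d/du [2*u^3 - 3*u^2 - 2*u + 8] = 6*u^2 - 6*u - 2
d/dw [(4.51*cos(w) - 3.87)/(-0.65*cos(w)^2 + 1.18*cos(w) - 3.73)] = (-2.9315*cos(w)^2 + 5.031*cos(w) + 12.2557)*sin(w)/(0.4225*cos(w)^4 - 1.534*cos(w)^3 + 6.2414*cos(w)^2 - 8.8028*cos(w) + 13.9129)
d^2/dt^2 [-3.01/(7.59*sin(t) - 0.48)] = (173.400381*sin(t)^2 + 10.966032*sin(t) - 346.800762)/(7.59*sin(t) - 0.48)^3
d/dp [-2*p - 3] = -2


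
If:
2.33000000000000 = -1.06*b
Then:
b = -2.20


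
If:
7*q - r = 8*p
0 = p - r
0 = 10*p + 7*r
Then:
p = 0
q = 0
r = 0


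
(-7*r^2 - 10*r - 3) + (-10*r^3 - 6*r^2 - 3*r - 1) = -10*r^3 - 13*r^2 - 13*r - 4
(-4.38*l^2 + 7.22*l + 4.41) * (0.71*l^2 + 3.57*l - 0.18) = -3.1098*l^4 - 10.5104*l^3 + 29.6949*l^2 + 14.4441*l - 0.7938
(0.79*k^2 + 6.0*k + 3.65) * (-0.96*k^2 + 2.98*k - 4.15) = -0.7584*k^4 - 3.4058*k^3 + 11.0975*k^2 - 14.023*k - 15.1475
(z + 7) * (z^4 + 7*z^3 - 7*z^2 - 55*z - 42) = z^5 + 14*z^4 + 42*z^3 - 104*z^2 - 427*z - 294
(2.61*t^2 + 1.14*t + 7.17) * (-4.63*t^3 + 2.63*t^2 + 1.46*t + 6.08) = -12.0843*t^5 + 1.5861*t^4 - 26.3883*t^3 + 36.3903*t^2 + 17.3994*t + 43.5936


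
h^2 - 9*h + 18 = (h - 6)*(h - 3)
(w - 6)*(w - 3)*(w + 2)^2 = w^4 - 5*w^3 - 14*w^2 + 36*w + 72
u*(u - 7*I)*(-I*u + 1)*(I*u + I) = u^4 + u^3 - 6*I*u^3 + 7*u^2 - 6*I*u^2 + 7*u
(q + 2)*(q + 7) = q^2 + 9*q + 14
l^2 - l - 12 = (l - 4)*(l + 3)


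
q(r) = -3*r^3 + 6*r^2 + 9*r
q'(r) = -9*r^2 + 12*r + 9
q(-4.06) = 263.13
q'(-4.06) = -188.07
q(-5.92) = 779.42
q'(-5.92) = -377.46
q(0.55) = 6.27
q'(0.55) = 12.88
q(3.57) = -27.90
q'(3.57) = -62.86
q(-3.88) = 230.64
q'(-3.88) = -173.05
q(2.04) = 17.86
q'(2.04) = -3.97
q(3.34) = -14.79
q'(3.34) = -51.32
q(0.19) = 1.91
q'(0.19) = 10.96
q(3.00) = 0.00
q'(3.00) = -36.00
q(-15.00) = 11340.00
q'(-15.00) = -2196.00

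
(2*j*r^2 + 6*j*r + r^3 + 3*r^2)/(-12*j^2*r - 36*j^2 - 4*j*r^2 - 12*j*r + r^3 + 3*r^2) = r/(-6*j + r)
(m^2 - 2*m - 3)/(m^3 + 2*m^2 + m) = (m - 3)/(m*(m + 1))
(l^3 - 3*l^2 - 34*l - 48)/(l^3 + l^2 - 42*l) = (l^3 - 3*l^2 - 34*l - 48)/(l*(l^2 + l - 42))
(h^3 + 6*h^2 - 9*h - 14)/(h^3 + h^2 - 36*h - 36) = (h^2 + 5*h - 14)/(h^2 - 36)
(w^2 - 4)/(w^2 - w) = (w^2 - 4)/(w*(w - 1))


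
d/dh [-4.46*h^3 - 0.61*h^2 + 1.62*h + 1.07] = -13.38*h^2 - 1.22*h + 1.62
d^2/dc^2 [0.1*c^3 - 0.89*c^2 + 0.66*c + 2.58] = 0.6*c - 1.78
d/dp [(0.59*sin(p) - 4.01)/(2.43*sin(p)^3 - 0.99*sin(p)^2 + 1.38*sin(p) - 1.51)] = (-2.8674*sin(p)^3 + 29.817*sin(p)^2 - 7.9398*sin(p) + 4.6429)*cos(p)/(5.9049*sin(p)^6 - 4.8114*sin(p)^5 + 7.6869*sin(p)^4 - 10.071*sin(p)^3 + 4.8942*sin(p)^2 - 4.1676*sin(p) + 2.2801)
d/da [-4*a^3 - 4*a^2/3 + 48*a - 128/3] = -12*a^2 - 8*a/3 + 48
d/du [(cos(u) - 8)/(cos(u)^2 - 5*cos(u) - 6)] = (cos(u)^2 - 16*cos(u) + 46)*sin(u)/(sin(u)^2 + 5*cos(u) + 5)^2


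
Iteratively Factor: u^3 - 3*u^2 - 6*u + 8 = (u - 1)*(u^2 - 2*u - 8) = (u - 1)*(u + 2)*(u - 4)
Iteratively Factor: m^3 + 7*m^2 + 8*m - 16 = (m + 4)*(m^2 + 3*m - 4) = (m - 1)*(m + 4)*(m + 4)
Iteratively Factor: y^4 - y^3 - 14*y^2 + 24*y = (y - 2)*(y^3 + y^2 - 12*y) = (y - 2)*(y + 4)*(y^2 - 3*y) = y*(y - 2)*(y + 4)*(y - 3)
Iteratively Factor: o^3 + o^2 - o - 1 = (o + 1)*(o^2 - 1) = (o + 1)^2*(o - 1)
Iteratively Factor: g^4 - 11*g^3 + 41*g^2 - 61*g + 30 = (g - 2)*(g^3 - 9*g^2 + 23*g - 15) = (g - 2)*(g - 1)*(g^2 - 8*g + 15) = (g - 3)*(g - 2)*(g - 1)*(g - 5)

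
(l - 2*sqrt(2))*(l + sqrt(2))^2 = l^3 - 6*l - 4*sqrt(2)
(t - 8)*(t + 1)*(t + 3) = t^3 - 4*t^2 - 29*t - 24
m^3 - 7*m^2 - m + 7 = (m - 7)*(m - 1)*(m + 1)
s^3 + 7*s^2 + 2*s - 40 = (s - 2)*(s + 4)*(s + 5)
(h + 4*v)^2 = h^2 + 8*h*v + 16*v^2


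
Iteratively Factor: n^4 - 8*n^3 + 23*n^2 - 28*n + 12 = (n - 2)*(n^3 - 6*n^2 + 11*n - 6) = (n - 2)*(n - 1)*(n^2 - 5*n + 6) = (n - 3)*(n - 2)*(n - 1)*(n - 2)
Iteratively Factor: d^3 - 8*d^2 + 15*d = (d - 5)*(d^2 - 3*d) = d*(d - 5)*(d - 3)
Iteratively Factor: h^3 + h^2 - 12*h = (h)*(h^2 + h - 12) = h*(h - 3)*(h + 4)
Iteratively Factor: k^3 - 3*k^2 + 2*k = (k)*(k^2 - 3*k + 2) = k*(k - 2)*(k - 1)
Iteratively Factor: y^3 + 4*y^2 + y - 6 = (y + 2)*(y^2 + 2*y - 3) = (y - 1)*(y + 2)*(y + 3)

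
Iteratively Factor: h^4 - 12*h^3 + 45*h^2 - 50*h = (h)*(h^3 - 12*h^2 + 45*h - 50) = h*(h - 5)*(h^2 - 7*h + 10) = h*(h - 5)^2*(h - 2)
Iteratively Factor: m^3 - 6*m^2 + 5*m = (m - 1)*(m^2 - 5*m) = (m - 5)*(m - 1)*(m)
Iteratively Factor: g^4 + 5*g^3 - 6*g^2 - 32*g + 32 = (g - 1)*(g^3 + 6*g^2 - 32) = (g - 2)*(g - 1)*(g^2 + 8*g + 16) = (g - 2)*(g - 1)*(g + 4)*(g + 4)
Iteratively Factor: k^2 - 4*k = (k)*(k - 4)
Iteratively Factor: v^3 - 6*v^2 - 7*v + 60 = (v + 3)*(v^2 - 9*v + 20) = (v - 5)*(v + 3)*(v - 4)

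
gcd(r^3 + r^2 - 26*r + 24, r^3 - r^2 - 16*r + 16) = r^2 - 5*r + 4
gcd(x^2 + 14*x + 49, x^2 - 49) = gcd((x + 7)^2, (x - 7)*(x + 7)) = x + 7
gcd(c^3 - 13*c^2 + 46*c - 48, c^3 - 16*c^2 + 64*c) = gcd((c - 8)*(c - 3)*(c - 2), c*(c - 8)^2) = c - 8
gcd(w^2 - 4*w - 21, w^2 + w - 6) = w + 3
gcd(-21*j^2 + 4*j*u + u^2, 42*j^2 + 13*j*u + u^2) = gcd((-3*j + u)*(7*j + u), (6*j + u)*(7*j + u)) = 7*j + u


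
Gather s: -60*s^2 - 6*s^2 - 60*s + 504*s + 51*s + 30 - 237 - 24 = -66*s^2 + 495*s - 231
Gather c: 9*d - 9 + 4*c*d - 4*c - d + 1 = c*(4*d - 4) + 8*d - 8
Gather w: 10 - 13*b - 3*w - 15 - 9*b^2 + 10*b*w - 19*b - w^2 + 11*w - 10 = -9*b^2 - 32*b - w^2 + w*(10*b + 8) - 15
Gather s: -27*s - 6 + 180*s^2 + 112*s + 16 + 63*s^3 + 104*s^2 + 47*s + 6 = 63*s^3 + 284*s^2 + 132*s + 16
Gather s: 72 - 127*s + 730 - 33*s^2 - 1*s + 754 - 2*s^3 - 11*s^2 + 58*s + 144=-2*s^3 - 44*s^2 - 70*s + 1700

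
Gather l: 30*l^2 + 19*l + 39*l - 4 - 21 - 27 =30*l^2 + 58*l - 52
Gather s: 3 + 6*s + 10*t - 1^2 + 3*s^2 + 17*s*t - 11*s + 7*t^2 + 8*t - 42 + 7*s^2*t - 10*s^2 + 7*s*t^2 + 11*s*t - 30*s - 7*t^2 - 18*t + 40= s^2*(7*t - 7) + s*(7*t^2 + 28*t - 35)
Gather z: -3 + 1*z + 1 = z - 2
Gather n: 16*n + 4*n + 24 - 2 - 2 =20*n + 20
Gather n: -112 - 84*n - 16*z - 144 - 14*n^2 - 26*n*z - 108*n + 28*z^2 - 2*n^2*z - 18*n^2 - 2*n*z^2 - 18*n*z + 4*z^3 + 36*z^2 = n^2*(-2*z - 32) + n*(-2*z^2 - 44*z - 192) + 4*z^3 + 64*z^2 - 16*z - 256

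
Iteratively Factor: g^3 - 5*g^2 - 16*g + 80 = (g - 4)*(g^2 - g - 20) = (g - 5)*(g - 4)*(g + 4)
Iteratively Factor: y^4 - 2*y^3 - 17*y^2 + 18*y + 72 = (y - 3)*(y^3 + y^2 - 14*y - 24) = (y - 3)*(y + 3)*(y^2 - 2*y - 8) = (y - 3)*(y + 2)*(y + 3)*(y - 4)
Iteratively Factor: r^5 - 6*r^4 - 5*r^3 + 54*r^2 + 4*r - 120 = (r - 2)*(r^4 - 4*r^3 - 13*r^2 + 28*r + 60) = (r - 2)*(r + 2)*(r^3 - 6*r^2 - r + 30) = (r - 2)*(r + 2)^2*(r^2 - 8*r + 15) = (r - 3)*(r - 2)*(r + 2)^2*(r - 5)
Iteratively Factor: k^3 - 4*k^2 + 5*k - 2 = (k - 2)*(k^2 - 2*k + 1) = (k - 2)*(k - 1)*(k - 1)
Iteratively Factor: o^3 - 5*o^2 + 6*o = (o - 2)*(o^2 - 3*o) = (o - 3)*(o - 2)*(o)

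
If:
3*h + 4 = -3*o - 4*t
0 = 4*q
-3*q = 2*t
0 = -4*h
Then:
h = 0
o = -4/3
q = 0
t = 0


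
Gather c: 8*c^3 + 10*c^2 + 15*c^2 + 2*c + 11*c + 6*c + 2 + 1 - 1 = 8*c^3 + 25*c^2 + 19*c + 2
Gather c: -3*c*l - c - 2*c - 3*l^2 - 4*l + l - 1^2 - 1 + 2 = c*(-3*l - 3) - 3*l^2 - 3*l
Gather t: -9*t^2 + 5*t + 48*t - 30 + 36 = -9*t^2 + 53*t + 6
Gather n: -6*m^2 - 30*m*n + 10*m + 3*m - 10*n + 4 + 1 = -6*m^2 + 13*m + n*(-30*m - 10) + 5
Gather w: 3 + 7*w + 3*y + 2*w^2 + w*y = 2*w^2 + w*(y + 7) + 3*y + 3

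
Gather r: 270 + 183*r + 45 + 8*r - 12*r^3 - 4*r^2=-12*r^3 - 4*r^2 + 191*r + 315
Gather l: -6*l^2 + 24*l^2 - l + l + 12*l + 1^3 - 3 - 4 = 18*l^2 + 12*l - 6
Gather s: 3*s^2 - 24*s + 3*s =3*s^2 - 21*s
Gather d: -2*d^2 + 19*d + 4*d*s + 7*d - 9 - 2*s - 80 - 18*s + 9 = -2*d^2 + d*(4*s + 26) - 20*s - 80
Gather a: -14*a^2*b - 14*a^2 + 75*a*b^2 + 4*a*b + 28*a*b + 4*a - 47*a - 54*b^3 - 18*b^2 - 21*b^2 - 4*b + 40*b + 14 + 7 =a^2*(-14*b - 14) + a*(75*b^2 + 32*b - 43) - 54*b^3 - 39*b^2 + 36*b + 21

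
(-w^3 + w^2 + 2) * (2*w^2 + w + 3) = -2*w^5 + w^4 - 2*w^3 + 7*w^2 + 2*w + 6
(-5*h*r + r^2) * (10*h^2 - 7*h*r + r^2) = -50*h^3*r + 45*h^2*r^2 - 12*h*r^3 + r^4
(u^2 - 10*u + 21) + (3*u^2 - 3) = 4*u^2 - 10*u + 18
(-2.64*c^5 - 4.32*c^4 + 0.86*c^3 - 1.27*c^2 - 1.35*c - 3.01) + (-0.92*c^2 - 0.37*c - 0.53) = -2.64*c^5 - 4.32*c^4 + 0.86*c^3 - 2.19*c^2 - 1.72*c - 3.54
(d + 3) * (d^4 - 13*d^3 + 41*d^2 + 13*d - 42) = d^5 - 10*d^4 + 2*d^3 + 136*d^2 - 3*d - 126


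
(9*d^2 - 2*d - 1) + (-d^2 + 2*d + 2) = 8*d^2 + 1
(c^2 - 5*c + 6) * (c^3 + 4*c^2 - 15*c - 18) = c^5 - c^4 - 29*c^3 + 81*c^2 - 108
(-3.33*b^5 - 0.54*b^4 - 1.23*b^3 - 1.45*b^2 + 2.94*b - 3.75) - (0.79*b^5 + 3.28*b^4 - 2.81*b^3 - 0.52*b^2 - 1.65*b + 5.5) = -4.12*b^5 - 3.82*b^4 + 1.58*b^3 - 0.93*b^2 + 4.59*b - 9.25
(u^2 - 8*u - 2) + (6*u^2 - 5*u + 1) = 7*u^2 - 13*u - 1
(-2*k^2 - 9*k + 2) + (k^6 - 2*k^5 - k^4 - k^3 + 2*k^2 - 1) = k^6 - 2*k^5 - k^4 - k^3 - 9*k + 1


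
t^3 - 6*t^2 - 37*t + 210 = (t - 7)*(t - 5)*(t + 6)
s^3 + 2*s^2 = s^2*(s + 2)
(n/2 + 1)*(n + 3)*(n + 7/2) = n^3/2 + 17*n^2/4 + 47*n/4 + 21/2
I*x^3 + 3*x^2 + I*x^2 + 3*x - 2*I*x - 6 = (x + 2)*(x - 3*I)*(I*x - I)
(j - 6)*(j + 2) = j^2 - 4*j - 12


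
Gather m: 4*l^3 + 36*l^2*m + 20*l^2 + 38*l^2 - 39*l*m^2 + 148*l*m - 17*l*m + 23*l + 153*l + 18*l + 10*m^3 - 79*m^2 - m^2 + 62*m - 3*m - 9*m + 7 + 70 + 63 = 4*l^3 + 58*l^2 + 194*l + 10*m^3 + m^2*(-39*l - 80) + m*(36*l^2 + 131*l + 50) + 140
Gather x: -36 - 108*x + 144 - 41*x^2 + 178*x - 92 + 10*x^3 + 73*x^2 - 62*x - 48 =10*x^3 + 32*x^2 + 8*x - 32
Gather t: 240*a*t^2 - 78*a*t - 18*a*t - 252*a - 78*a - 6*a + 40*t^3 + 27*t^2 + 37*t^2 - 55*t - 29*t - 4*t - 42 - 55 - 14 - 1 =-336*a + 40*t^3 + t^2*(240*a + 64) + t*(-96*a - 88) - 112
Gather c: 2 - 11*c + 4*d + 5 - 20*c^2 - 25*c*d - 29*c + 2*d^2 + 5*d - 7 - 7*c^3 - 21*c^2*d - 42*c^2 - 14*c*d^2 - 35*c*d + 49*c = -7*c^3 + c^2*(-21*d - 62) + c*(-14*d^2 - 60*d + 9) + 2*d^2 + 9*d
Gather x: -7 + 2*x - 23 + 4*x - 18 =6*x - 48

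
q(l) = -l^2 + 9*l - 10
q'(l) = 9 - 2*l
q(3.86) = 9.84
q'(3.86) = 1.28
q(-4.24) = -66.14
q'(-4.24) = 17.48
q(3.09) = 8.26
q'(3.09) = 2.82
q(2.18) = 4.87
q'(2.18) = 4.64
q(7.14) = 3.28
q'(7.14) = -5.28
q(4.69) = 10.21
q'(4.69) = -0.38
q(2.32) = 5.50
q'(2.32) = 4.36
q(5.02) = 9.98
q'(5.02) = -1.04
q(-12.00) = -262.00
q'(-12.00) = 33.00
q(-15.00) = -370.00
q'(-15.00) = 39.00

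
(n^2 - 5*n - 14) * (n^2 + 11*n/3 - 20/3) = n^4 - 4*n^3/3 - 39*n^2 - 18*n + 280/3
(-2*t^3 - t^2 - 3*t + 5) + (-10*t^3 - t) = -12*t^3 - t^2 - 4*t + 5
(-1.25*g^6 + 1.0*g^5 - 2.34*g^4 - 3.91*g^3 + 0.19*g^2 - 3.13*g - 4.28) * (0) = 0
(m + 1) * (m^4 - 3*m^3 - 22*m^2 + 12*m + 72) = m^5 - 2*m^4 - 25*m^3 - 10*m^2 + 84*m + 72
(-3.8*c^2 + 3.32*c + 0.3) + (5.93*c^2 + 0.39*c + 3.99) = 2.13*c^2 + 3.71*c + 4.29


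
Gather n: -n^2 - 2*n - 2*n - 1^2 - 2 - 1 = -n^2 - 4*n - 4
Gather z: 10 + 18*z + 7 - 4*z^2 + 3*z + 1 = -4*z^2 + 21*z + 18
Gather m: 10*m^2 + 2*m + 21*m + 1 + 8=10*m^2 + 23*m + 9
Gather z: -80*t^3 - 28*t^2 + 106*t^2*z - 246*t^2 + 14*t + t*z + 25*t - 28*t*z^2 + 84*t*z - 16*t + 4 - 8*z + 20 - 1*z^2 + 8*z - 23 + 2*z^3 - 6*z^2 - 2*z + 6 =-80*t^3 - 274*t^2 + 23*t + 2*z^3 + z^2*(-28*t - 7) + z*(106*t^2 + 85*t - 2) + 7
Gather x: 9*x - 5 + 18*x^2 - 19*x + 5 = 18*x^2 - 10*x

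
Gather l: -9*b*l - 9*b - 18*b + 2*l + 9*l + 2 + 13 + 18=-27*b + l*(11 - 9*b) + 33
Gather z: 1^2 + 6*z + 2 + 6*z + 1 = 12*z + 4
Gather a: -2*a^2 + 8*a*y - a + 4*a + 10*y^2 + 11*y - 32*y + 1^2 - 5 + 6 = -2*a^2 + a*(8*y + 3) + 10*y^2 - 21*y + 2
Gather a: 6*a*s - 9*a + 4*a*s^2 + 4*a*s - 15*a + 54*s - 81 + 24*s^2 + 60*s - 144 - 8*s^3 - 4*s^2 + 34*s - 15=a*(4*s^2 + 10*s - 24) - 8*s^3 + 20*s^2 + 148*s - 240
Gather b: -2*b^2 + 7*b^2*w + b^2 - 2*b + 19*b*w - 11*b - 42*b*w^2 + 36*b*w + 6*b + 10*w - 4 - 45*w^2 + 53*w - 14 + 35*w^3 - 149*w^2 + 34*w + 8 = b^2*(7*w - 1) + b*(-42*w^2 + 55*w - 7) + 35*w^3 - 194*w^2 + 97*w - 10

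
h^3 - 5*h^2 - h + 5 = (h - 5)*(h - 1)*(h + 1)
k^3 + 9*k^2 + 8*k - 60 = (k - 2)*(k + 5)*(k + 6)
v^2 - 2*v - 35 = (v - 7)*(v + 5)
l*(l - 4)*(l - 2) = l^3 - 6*l^2 + 8*l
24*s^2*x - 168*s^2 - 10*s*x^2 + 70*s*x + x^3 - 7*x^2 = (-6*s + x)*(-4*s + x)*(x - 7)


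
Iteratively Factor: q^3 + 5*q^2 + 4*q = (q + 4)*(q^2 + q) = q*(q + 4)*(q + 1)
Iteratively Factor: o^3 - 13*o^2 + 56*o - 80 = (o - 4)*(o^2 - 9*o + 20) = (o - 5)*(o - 4)*(o - 4)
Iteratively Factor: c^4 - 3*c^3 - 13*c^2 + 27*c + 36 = (c - 3)*(c^3 - 13*c - 12) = (c - 3)*(c + 1)*(c^2 - c - 12) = (c - 3)*(c + 1)*(c + 3)*(c - 4)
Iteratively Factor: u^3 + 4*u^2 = (u + 4)*(u^2) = u*(u + 4)*(u)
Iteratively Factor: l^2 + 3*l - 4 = (l + 4)*(l - 1)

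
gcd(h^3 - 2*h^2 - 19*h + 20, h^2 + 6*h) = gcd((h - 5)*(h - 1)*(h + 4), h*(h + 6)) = 1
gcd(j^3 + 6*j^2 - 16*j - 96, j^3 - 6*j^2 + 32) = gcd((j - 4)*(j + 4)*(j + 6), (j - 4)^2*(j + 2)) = j - 4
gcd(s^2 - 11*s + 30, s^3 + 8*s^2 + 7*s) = 1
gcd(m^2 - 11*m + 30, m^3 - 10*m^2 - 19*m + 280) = 1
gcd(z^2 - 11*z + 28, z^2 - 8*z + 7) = z - 7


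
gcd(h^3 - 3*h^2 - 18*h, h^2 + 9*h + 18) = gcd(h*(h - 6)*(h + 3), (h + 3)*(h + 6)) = h + 3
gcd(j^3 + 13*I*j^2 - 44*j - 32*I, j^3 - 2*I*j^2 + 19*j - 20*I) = j + 4*I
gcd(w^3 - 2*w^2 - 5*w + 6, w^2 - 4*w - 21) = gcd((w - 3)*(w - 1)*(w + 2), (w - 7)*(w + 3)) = 1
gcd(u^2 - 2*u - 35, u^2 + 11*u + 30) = u + 5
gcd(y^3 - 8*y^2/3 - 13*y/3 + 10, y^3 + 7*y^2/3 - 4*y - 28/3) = y + 2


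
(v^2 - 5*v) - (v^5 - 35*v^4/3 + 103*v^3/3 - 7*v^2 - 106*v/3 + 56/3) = -v^5 + 35*v^4/3 - 103*v^3/3 + 8*v^2 + 91*v/3 - 56/3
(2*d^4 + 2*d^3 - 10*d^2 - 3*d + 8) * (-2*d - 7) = -4*d^5 - 18*d^4 + 6*d^3 + 76*d^2 + 5*d - 56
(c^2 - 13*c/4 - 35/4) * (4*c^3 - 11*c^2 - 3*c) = 4*c^5 - 24*c^4 - 9*c^3/4 + 106*c^2 + 105*c/4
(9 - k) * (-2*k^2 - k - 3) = 2*k^3 - 17*k^2 - 6*k - 27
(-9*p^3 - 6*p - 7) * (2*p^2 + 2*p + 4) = -18*p^5 - 18*p^4 - 48*p^3 - 26*p^2 - 38*p - 28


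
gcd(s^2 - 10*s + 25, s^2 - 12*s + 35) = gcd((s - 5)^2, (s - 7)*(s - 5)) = s - 5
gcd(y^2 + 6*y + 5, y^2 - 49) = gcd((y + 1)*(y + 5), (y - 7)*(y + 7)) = 1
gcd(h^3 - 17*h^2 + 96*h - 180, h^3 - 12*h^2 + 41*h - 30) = h^2 - 11*h + 30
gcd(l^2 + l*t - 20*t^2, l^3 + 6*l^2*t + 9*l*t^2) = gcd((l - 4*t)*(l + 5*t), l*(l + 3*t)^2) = 1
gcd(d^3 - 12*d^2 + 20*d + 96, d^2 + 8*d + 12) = d + 2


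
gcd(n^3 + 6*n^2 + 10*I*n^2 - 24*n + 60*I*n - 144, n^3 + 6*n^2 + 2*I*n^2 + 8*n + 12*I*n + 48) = n^2 + n*(6 + 4*I) + 24*I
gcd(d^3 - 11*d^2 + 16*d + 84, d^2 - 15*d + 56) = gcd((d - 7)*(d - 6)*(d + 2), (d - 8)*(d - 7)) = d - 7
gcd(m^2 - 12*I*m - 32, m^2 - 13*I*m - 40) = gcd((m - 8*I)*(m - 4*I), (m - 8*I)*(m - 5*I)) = m - 8*I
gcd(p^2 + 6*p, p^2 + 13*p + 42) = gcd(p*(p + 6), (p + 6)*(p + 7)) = p + 6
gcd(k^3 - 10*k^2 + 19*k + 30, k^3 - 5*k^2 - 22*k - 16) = k + 1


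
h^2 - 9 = (h - 3)*(h + 3)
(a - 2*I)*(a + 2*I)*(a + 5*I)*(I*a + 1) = I*a^4 - 4*a^3 + 9*I*a^2 - 16*a + 20*I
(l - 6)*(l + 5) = l^2 - l - 30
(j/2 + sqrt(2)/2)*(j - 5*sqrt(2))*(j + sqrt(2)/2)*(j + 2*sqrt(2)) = j^4/2 - 3*sqrt(2)*j^3/4 - 14*j^2 - 33*sqrt(2)*j/2 - 10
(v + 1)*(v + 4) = v^2 + 5*v + 4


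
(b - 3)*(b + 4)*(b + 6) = b^3 + 7*b^2 - 6*b - 72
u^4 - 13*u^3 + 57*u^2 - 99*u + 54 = (u - 6)*(u - 3)^2*(u - 1)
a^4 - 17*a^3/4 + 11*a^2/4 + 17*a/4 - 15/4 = (a - 3)*(a - 5/4)*(a - 1)*(a + 1)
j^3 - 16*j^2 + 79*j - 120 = (j - 8)*(j - 5)*(j - 3)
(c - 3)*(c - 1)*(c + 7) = c^3 + 3*c^2 - 25*c + 21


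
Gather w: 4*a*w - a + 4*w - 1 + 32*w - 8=-a + w*(4*a + 36) - 9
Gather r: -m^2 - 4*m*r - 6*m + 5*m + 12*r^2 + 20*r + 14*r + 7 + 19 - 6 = -m^2 - m + 12*r^2 + r*(34 - 4*m) + 20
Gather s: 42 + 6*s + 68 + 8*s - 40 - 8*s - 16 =6*s + 54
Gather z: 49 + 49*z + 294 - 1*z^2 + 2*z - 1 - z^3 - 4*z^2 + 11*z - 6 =-z^3 - 5*z^2 + 62*z + 336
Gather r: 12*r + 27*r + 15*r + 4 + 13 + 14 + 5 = 54*r + 36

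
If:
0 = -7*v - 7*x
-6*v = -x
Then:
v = 0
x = 0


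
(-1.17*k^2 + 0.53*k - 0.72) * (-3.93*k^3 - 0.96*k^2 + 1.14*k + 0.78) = 4.5981*k^5 - 0.9597*k^4 + 0.987*k^3 + 0.3828*k^2 - 0.4074*k - 0.5616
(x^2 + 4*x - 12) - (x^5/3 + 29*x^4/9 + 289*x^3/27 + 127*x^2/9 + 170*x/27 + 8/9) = -x^5/3 - 29*x^4/9 - 289*x^3/27 - 118*x^2/9 - 62*x/27 - 116/9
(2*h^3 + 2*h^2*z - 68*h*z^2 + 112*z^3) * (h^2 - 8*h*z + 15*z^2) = 2*h^5 - 14*h^4*z - 54*h^3*z^2 + 686*h^2*z^3 - 1916*h*z^4 + 1680*z^5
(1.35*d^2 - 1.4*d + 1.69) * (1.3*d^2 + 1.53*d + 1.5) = 1.755*d^4 + 0.2455*d^3 + 2.08*d^2 + 0.4857*d + 2.535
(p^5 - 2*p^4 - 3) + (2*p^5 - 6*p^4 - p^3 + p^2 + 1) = 3*p^5 - 8*p^4 - p^3 + p^2 - 2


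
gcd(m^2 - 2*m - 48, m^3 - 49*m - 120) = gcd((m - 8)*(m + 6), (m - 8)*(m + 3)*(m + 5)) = m - 8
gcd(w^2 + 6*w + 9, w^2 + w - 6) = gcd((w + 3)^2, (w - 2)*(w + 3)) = w + 3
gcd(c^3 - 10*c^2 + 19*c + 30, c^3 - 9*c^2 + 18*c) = c - 6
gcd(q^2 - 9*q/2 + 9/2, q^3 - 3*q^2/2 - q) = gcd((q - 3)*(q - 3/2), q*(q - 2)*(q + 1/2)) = 1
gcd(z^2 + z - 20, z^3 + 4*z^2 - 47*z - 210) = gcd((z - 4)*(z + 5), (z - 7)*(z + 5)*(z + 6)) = z + 5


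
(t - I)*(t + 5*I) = t^2 + 4*I*t + 5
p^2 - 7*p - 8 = (p - 8)*(p + 1)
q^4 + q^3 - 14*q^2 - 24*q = q*(q - 4)*(q + 2)*(q + 3)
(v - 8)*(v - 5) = v^2 - 13*v + 40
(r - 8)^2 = r^2 - 16*r + 64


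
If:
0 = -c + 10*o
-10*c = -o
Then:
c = 0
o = 0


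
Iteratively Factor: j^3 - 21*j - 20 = (j + 4)*(j^2 - 4*j - 5) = (j + 1)*(j + 4)*(j - 5)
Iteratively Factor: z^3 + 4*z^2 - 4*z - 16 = (z - 2)*(z^2 + 6*z + 8) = (z - 2)*(z + 4)*(z + 2)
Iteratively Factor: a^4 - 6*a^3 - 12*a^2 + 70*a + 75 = (a + 1)*(a^3 - 7*a^2 - 5*a + 75) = (a - 5)*(a + 1)*(a^2 - 2*a - 15) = (a - 5)^2*(a + 1)*(a + 3)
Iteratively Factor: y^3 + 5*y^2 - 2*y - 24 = (y - 2)*(y^2 + 7*y + 12) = (y - 2)*(y + 3)*(y + 4)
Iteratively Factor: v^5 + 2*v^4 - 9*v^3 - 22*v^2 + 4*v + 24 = (v + 2)*(v^4 - 9*v^2 - 4*v + 12) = (v - 1)*(v + 2)*(v^3 + v^2 - 8*v - 12) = (v - 1)*(v + 2)^2*(v^2 - v - 6) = (v - 3)*(v - 1)*(v + 2)^2*(v + 2)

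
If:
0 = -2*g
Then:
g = 0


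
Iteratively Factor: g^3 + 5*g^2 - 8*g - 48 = (g - 3)*(g^2 + 8*g + 16) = (g - 3)*(g + 4)*(g + 4)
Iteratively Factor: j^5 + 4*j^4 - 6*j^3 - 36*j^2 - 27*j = (j - 3)*(j^4 + 7*j^3 + 15*j^2 + 9*j) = (j - 3)*(j + 3)*(j^3 + 4*j^2 + 3*j) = (j - 3)*(j + 1)*(j + 3)*(j^2 + 3*j) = j*(j - 3)*(j + 1)*(j + 3)*(j + 3)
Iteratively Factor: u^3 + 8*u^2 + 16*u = (u + 4)*(u^2 + 4*u) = (u + 4)^2*(u)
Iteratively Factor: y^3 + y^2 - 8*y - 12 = (y + 2)*(y^2 - y - 6) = (y + 2)^2*(y - 3)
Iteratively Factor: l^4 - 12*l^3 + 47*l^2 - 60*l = (l - 4)*(l^3 - 8*l^2 + 15*l) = l*(l - 4)*(l^2 - 8*l + 15) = l*(l - 5)*(l - 4)*(l - 3)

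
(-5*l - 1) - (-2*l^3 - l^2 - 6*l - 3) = 2*l^3 + l^2 + l + 2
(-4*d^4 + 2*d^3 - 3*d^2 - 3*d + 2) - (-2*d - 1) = -4*d^4 + 2*d^3 - 3*d^2 - d + 3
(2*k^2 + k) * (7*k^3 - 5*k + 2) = 14*k^5 + 7*k^4 - 10*k^3 - k^2 + 2*k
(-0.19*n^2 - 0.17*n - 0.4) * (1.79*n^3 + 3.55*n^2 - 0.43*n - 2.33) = -0.3401*n^5 - 0.9788*n^4 - 1.2378*n^3 - 0.9042*n^2 + 0.5681*n + 0.932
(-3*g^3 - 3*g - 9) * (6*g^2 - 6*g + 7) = -18*g^5 + 18*g^4 - 39*g^3 - 36*g^2 + 33*g - 63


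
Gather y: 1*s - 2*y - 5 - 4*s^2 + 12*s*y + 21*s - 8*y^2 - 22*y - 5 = -4*s^2 + 22*s - 8*y^2 + y*(12*s - 24) - 10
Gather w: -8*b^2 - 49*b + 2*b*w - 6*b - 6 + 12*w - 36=-8*b^2 - 55*b + w*(2*b + 12) - 42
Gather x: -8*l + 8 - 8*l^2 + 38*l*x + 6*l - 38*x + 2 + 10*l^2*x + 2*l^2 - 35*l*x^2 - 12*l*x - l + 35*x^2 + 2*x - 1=-6*l^2 - 3*l + x^2*(35 - 35*l) + x*(10*l^2 + 26*l - 36) + 9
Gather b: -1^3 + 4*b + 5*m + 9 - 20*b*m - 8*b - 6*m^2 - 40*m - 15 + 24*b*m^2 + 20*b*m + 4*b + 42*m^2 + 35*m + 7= 24*b*m^2 + 36*m^2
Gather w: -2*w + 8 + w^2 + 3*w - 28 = w^2 + w - 20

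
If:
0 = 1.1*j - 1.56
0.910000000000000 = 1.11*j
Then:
No Solution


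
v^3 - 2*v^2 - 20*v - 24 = (v - 6)*(v + 2)^2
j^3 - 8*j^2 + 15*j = j*(j - 5)*(j - 3)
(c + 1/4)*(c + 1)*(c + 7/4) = c^3 + 3*c^2 + 39*c/16 + 7/16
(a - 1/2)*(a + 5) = a^2 + 9*a/2 - 5/2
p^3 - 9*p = p*(p - 3)*(p + 3)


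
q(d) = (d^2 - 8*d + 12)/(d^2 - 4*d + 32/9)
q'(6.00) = 0.26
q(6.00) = 0.00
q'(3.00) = 15.84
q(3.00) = -5.40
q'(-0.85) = 0.62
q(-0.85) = 2.54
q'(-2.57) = 0.21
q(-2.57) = 1.92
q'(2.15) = 9.74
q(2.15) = 1.37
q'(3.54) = 2.66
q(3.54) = -1.97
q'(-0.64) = 0.75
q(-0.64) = 2.69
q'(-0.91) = 0.59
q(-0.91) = 2.51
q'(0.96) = 17.31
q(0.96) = 8.23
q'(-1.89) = 0.30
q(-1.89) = 2.09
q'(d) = (4 - 2*d)*(d^2 - 8*d + 12)/(d^2 - 4*d + 32/9)^2 + (2*d - 8)/(d^2 - 4*d + 32/9)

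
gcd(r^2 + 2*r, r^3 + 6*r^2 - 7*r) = r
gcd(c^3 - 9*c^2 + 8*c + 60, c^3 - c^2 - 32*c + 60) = c - 5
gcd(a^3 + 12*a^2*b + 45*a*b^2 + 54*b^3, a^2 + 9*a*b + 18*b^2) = a^2 + 9*a*b + 18*b^2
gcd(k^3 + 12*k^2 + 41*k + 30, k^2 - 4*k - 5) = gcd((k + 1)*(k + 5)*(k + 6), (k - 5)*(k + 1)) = k + 1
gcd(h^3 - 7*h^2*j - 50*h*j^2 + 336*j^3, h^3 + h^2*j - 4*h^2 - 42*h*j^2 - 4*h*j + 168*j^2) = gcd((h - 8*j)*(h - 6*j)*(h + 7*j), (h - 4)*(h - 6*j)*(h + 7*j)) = h^2 + h*j - 42*j^2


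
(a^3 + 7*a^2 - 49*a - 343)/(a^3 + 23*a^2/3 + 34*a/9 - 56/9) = 9*(a^2 - 49)/(9*a^2 + 6*a - 8)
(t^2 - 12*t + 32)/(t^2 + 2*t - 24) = (t - 8)/(t + 6)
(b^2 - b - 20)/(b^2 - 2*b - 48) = (-b^2 + b + 20)/(-b^2 + 2*b + 48)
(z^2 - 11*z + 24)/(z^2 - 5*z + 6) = (z - 8)/(z - 2)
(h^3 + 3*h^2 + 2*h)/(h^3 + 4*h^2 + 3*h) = (h + 2)/(h + 3)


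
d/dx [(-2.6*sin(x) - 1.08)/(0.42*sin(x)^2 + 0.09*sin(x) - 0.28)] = (1.092*sin(x)^2 + 0.9072*sin(x) + 0.8252)*cos(x)/(0.1764*sin(x)^4 + 0.0756*sin(x)^3 - 0.2271*sin(x)^2 - 0.0504*sin(x) + 0.0784)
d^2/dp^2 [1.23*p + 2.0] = 0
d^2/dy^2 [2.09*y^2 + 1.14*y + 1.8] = 4.18000000000000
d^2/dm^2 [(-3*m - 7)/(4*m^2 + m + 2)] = 2*(-(3*m + 7)*(8*m + 1)^2 + (36*m + 31)*(4*m^2 + m + 2))/(4*m^2 + m + 2)^3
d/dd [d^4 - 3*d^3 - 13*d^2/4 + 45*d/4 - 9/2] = 4*d^3 - 9*d^2 - 13*d/2 + 45/4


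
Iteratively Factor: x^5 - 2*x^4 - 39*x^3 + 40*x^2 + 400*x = (x - 5)*(x^4 + 3*x^3 - 24*x^2 - 80*x) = x*(x - 5)*(x^3 + 3*x^2 - 24*x - 80) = x*(x - 5)*(x + 4)*(x^2 - x - 20) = x*(x - 5)^2*(x + 4)*(x + 4)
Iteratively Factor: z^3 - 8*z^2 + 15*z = (z)*(z^2 - 8*z + 15) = z*(z - 5)*(z - 3)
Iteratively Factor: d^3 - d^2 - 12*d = (d - 4)*(d^2 + 3*d) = d*(d - 4)*(d + 3)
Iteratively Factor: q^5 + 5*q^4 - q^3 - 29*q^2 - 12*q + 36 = (q - 1)*(q^4 + 6*q^3 + 5*q^2 - 24*q - 36) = (q - 1)*(q + 3)*(q^3 + 3*q^2 - 4*q - 12) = (q - 1)*(q + 2)*(q + 3)*(q^2 + q - 6) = (q - 2)*(q - 1)*(q + 2)*(q + 3)*(q + 3)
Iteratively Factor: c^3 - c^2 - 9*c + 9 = (c - 1)*(c^2 - 9) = (c - 1)*(c + 3)*(c - 3)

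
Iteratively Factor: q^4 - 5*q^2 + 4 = (q - 1)*(q^3 + q^2 - 4*q - 4) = (q - 1)*(q + 1)*(q^2 - 4) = (q - 1)*(q + 1)*(q + 2)*(q - 2)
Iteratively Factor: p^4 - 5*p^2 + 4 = (p + 1)*(p^3 - p^2 - 4*p + 4) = (p - 2)*(p + 1)*(p^2 + p - 2) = (p - 2)*(p - 1)*(p + 1)*(p + 2)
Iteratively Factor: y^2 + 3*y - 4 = (y - 1)*(y + 4)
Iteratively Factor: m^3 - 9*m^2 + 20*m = (m - 4)*(m^2 - 5*m) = m*(m - 4)*(m - 5)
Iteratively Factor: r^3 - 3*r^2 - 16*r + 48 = (r - 3)*(r^2 - 16) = (r - 3)*(r + 4)*(r - 4)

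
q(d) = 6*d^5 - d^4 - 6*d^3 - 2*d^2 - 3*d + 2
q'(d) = 30*d^4 - 4*d^3 - 18*d^2 - 4*d - 3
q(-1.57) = -38.31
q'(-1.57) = 156.66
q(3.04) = 1278.25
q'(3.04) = 2268.33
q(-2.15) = -238.17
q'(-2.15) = 603.17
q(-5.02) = -19037.38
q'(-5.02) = 19121.30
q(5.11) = 19357.28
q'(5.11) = 19428.06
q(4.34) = 8344.52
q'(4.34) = 9957.01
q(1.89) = 80.62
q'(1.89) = 280.93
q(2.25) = 237.14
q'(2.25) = 620.18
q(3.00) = 1190.00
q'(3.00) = 2145.00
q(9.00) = 343172.00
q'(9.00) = 192417.00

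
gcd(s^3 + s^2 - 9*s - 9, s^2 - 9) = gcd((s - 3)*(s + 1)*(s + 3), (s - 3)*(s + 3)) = s^2 - 9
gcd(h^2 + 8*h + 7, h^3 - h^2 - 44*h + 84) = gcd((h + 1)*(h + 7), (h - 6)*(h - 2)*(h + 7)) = h + 7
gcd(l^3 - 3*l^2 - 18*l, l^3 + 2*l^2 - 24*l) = l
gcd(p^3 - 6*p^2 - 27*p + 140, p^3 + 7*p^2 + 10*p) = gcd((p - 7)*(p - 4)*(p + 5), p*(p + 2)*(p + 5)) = p + 5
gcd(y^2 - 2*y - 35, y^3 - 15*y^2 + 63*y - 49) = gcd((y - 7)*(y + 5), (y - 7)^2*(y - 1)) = y - 7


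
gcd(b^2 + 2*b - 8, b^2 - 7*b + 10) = b - 2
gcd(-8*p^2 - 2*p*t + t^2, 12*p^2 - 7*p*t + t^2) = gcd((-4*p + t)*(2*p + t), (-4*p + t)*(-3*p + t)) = 4*p - t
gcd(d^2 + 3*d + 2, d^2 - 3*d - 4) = d + 1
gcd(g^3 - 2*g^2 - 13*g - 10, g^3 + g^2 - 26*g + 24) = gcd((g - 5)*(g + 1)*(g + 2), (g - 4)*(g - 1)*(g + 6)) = 1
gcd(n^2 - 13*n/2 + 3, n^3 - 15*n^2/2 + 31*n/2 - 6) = n - 1/2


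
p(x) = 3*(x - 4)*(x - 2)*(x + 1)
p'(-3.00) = 177.00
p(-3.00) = -210.00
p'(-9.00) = 1005.00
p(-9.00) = -3432.00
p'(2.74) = -8.63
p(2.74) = -10.46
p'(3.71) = 18.58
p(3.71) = -7.01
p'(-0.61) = 27.65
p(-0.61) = 14.08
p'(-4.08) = 278.22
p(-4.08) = -453.93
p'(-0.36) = 17.97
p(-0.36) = 19.76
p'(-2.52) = 138.75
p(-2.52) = -134.39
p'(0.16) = 1.43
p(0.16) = 24.59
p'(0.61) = -8.95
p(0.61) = 22.76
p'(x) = 3*(x - 4)*(x - 2) + 3*(x - 4)*(x + 1) + 3*(x - 2)*(x + 1)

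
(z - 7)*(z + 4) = z^2 - 3*z - 28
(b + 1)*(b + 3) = b^2 + 4*b + 3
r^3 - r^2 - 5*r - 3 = (r - 3)*(r + 1)^2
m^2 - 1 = (m - 1)*(m + 1)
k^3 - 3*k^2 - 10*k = k*(k - 5)*(k + 2)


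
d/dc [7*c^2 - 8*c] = 14*c - 8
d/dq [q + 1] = 1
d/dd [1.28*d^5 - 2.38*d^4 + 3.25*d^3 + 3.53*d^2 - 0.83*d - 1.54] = 6.4*d^4 - 9.52*d^3 + 9.75*d^2 + 7.06*d - 0.83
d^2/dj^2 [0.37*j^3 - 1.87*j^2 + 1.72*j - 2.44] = 2.22*j - 3.74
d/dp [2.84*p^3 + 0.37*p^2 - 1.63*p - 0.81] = 8.52*p^2 + 0.74*p - 1.63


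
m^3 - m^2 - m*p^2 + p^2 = (m - 1)*(m - p)*(m + p)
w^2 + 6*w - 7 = (w - 1)*(w + 7)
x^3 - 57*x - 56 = (x - 8)*(x + 1)*(x + 7)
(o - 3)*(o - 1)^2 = o^3 - 5*o^2 + 7*o - 3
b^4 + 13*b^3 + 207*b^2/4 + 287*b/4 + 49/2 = (b + 1/2)*(b + 2)*(b + 7/2)*(b + 7)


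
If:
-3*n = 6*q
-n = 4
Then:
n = -4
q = 2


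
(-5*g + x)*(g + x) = -5*g^2 - 4*g*x + x^2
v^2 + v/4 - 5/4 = (v - 1)*(v + 5/4)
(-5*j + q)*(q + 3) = -5*j*q - 15*j + q^2 + 3*q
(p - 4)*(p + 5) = p^2 + p - 20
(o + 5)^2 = o^2 + 10*o + 25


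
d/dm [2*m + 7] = 2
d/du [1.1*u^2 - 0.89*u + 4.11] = 2.2*u - 0.89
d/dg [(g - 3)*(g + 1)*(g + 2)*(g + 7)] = 4*g^3 + 21*g^2 - 14*g - 55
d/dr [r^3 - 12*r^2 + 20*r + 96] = 3*r^2 - 24*r + 20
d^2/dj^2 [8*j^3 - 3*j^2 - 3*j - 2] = 48*j - 6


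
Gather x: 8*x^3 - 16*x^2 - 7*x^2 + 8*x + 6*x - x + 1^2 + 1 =8*x^3 - 23*x^2 + 13*x + 2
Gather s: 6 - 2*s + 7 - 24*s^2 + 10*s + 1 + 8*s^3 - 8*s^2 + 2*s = 8*s^3 - 32*s^2 + 10*s + 14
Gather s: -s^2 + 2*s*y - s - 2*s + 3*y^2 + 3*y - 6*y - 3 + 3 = -s^2 + s*(2*y - 3) + 3*y^2 - 3*y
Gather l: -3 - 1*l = -l - 3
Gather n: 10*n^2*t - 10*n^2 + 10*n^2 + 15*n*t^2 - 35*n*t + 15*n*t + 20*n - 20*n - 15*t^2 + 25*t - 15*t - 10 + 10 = 10*n^2*t + n*(15*t^2 - 20*t) - 15*t^2 + 10*t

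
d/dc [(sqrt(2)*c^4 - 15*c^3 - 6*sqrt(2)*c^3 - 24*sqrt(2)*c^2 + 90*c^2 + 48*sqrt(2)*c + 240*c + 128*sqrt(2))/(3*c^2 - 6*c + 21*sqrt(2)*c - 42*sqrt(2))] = (2*sqrt(2)*c^5 - 12*sqrt(2)*c^4 + 27*c^4 - 186*sqrt(2)*c^3 - 220*c^3 - 252*c^2 + 1260*sqrt(2)*c^2 - 2776*sqrt(2)*c + 1344*c - 3104*sqrt(2) - 3136)/(3*(c^4 - 4*c^3 + 14*sqrt(2)*c^3 - 56*sqrt(2)*c^2 + 102*c^2 - 392*c + 56*sqrt(2)*c + 392))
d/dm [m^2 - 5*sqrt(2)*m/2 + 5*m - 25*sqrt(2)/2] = 2*m - 5*sqrt(2)/2 + 5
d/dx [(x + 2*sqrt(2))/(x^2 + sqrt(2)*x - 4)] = (x^2 + sqrt(2)*x - (x + 2*sqrt(2))*(2*x + sqrt(2)) - 4)/(x^2 + sqrt(2)*x - 4)^2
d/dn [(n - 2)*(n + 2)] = 2*n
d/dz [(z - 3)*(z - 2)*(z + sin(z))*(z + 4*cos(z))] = -(z - 3)*(z - 2)*(z + sin(z))*(4*sin(z) - 1) + (z - 3)*(z - 2)*(z + 4*cos(z))*(cos(z) + 1) + (z - 3)*(z + sin(z))*(z + 4*cos(z)) + (z - 2)*(z + sin(z))*(z + 4*cos(z))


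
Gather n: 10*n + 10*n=20*n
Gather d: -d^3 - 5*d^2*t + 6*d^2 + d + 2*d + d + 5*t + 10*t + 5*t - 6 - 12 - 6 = -d^3 + d^2*(6 - 5*t) + 4*d + 20*t - 24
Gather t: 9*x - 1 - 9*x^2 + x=-9*x^2 + 10*x - 1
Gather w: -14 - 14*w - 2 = -14*w - 16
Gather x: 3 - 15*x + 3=6 - 15*x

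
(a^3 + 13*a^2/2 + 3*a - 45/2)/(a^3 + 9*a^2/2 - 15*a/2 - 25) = (2*a^2 + 3*a - 9)/(2*a^2 - a - 10)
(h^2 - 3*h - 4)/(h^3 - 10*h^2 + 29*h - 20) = (h + 1)/(h^2 - 6*h + 5)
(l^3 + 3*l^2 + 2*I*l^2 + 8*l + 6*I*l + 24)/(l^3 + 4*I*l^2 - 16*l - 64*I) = (l^2 + l*(3 - 2*I) - 6*I)/(l^2 - 16)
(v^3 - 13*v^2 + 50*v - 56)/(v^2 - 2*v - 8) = (v^2 - 9*v + 14)/(v + 2)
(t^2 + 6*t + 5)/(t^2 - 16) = (t^2 + 6*t + 5)/(t^2 - 16)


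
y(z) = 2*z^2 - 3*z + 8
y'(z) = 4*z - 3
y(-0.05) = 8.16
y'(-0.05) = -3.20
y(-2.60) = 29.32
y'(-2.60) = -13.40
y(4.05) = 28.66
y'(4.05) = 13.20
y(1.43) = 7.80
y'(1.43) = 2.72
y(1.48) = 7.94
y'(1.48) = 2.92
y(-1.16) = 14.17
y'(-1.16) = -7.64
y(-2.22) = 24.52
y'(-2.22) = -11.88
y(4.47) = 34.55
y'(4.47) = 14.88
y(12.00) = 260.00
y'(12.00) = 45.00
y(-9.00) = 197.00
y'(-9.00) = -39.00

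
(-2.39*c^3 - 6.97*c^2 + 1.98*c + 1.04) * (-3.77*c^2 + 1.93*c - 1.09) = 9.0103*c^5 + 21.6642*c^4 - 18.3116*c^3 + 7.4979*c^2 - 0.151*c - 1.1336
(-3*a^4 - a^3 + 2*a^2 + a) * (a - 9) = -3*a^5 + 26*a^4 + 11*a^3 - 17*a^2 - 9*a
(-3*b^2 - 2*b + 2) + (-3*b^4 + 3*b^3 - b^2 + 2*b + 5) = -3*b^4 + 3*b^3 - 4*b^2 + 7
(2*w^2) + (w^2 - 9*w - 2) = 3*w^2 - 9*w - 2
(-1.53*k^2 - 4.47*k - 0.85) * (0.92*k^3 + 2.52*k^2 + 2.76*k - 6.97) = -1.4076*k^5 - 7.968*k^4 - 16.2692*k^3 - 3.8151*k^2 + 28.8099*k + 5.9245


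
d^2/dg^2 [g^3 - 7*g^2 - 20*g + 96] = 6*g - 14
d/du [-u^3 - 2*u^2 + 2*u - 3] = -3*u^2 - 4*u + 2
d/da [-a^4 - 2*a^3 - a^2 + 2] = 2*a*(-2*a^2 - 3*a - 1)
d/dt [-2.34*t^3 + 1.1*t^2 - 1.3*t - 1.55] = -7.02*t^2 + 2.2*t - 1.3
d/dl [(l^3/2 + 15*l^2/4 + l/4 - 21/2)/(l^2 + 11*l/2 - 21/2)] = 1/2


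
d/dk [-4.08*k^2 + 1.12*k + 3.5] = 1.12 - 8.16*k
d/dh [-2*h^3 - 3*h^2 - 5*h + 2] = -6*h^2 - 6*h - 5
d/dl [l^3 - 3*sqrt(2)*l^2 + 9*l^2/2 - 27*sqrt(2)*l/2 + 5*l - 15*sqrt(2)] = 3*l^2 - 6*sqrt(2)*l + 9*l - 27*sqrt(2)/2 + 5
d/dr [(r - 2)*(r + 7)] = 2*r + 5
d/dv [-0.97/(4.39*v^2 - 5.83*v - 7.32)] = (8.5166*v - 5.6551)/(-4.39*v^2 + 5.83*v + 7.32)^2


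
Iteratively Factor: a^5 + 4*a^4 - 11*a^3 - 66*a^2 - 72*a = (a + 3)*(a^4 + a^3 - 14*a^2 - 24*a) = (a + 3)^2*(a^3 - 2*a^2 - 8*a) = (a - 4)*(a + 3)^2*(a^2 + 2*a) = a*(a - 4)*(a + 3)^2*(a + 2)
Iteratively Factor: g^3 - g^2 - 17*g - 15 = (g + 1)*(g^2 - 2*g - 15) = (g - 5)*(g + 1)*(g + 3)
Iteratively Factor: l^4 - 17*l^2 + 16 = (l - 1)*(l^3 + l^2 - 16*l - 16) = (l - 4)*(l - 1)*(l^2 + 5*l + 4) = (l - 4)*(l - 1)*(l + 4)*(l + 1)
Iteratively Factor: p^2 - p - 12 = (p - 4)*(p + 3)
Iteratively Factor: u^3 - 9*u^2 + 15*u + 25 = (u - 5)*(u^2 - 4*u - 5) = (u - 5)^2*(u + 1)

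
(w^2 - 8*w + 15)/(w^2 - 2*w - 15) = (w - 3)/(w + 3)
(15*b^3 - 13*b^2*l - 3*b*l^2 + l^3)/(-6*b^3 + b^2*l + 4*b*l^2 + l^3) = (-5*b + l)/(2*b + l)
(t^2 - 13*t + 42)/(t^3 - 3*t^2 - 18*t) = (t - 7)/(t*(t + 3))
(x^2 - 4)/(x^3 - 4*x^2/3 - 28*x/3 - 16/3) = 3*(x - 2)/(3*x^2 - 10*x - 8)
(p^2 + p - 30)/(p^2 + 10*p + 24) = (p - 5)/(p + 4)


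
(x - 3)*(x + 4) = x^2 + x - 12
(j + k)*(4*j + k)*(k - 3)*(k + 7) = 4*j^2*k^2 + 16*j^2*k - 84*j^2 + 5*j*k^3 + 20*j*k^2 - 105*j*k + k^4 + 4*k^3 - 21*k^2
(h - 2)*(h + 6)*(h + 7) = h^3 + 11*h^2 + 16*h - 84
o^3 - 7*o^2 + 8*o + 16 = (o - 4)^2*(o + 1)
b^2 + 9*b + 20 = (b + 4)*(b + 5)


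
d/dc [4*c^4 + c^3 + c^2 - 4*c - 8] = 16*c^3 + 3*c^2 + 2*c - 4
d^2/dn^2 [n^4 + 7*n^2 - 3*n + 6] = 12*n^2 + 14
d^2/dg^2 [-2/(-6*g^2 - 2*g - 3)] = 8*(-18*g^2 - 6*g + 2*(6*g + 1)^2 - 9)/(6*g^2 + 2*g + 3)^3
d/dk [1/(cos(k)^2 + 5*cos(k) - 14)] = (2*cos(k) + 5)*sin(k)/(cos(k)^2 + 5*cos(k) - 14)^2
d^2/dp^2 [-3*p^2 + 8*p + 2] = -6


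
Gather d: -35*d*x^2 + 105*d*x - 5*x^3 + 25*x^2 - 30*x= d*(-35*x^2 + 105*x) - 5*x^3 + 25*x^2 - 30*x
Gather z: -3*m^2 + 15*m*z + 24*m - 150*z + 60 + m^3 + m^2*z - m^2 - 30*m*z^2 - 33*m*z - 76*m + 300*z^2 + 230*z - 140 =m^3 - 4*m^2 - 52*m + z^2*(300 - 30*m) + z*(m^2 - 18*m + 80) - 80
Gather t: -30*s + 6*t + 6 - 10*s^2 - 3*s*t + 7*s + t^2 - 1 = -10*s^2 - 23*s + t^2 + t*(6 - 3*s) + 5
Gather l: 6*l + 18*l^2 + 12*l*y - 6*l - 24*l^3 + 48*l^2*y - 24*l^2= -24*l^3 + l^2*(48*y - 6) + 12*l*y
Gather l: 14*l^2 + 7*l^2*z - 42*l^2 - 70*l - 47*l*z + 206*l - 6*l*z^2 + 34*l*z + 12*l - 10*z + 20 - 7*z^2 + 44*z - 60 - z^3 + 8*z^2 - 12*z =l^2*(7*z - 28) + l*(-6*z^2 - 13*z + 148) - z^3 + z^2 + 22*z - 40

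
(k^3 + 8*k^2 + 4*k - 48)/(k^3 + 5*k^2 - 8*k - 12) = (k + 4)/(k + 1)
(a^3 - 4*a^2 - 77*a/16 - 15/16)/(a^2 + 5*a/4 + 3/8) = (4*a^2 - 19*a - 5)/(2*(2*a + 1))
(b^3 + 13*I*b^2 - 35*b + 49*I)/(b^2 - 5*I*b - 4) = (b^2 + 14*I*b - 49)/(b - 4*I)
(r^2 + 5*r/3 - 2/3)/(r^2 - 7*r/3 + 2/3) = (r + 2)/(r - 2)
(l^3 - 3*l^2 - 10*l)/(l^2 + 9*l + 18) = l*(l^2 - 3*l - 10)/(l^2 + 9*l + 18)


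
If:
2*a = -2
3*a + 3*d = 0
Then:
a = -1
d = 1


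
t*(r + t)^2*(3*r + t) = 3*r^3*t + 7*r^2*t^2 + 5*r*t^3 + t^4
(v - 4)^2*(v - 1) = v^3 - 9*v^2 + 24*v - 16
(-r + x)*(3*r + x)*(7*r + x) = -21*r^3 + 11*r^2*x + 9*r*x^2 + x^3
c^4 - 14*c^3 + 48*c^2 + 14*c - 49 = (c - 7)^2*(c - 1)*(c + 1)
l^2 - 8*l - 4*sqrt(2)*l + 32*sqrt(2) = (l - 8)*(l - 4*sqrt(2))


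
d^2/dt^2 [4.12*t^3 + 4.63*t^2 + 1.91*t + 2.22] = 24.72*t + 9.26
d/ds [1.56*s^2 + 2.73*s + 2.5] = 3.12*s + 2.73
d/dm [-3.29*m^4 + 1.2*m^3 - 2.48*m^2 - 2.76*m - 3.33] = -13.16*m^3 + 3.6*m^2 - 4.96*m - 2.76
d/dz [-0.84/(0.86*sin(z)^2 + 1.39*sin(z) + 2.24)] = (1.4448*sin(z) + 1.1676)*cos(z)/(0.86*sin(z)^2 + 1.39*sin(z) + 2.24)^2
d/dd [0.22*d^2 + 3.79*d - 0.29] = 0.44*d + 3.79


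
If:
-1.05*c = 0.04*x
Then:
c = -0.0380952380952381*x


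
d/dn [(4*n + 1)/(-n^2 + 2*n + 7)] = 2*(2*n^2 + n + 13)/(n^4 - 4*n^3 - 10*n^2 + 28*n + 49)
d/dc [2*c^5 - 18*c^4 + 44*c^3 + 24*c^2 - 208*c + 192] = 10*c^4 - 72*c^3 + 132*c^2 + 48*c - 208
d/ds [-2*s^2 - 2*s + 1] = -4*s - 2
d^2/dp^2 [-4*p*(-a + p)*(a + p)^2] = 8*a^2 - 24*a*p - 48*p^2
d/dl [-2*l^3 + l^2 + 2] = 2*l*(1 - 3*l)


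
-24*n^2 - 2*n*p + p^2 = (-6*n + p)*(4*n + p)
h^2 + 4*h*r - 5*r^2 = (h - r)*(h + 5*r)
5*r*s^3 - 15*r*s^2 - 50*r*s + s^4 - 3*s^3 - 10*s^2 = s*(5*r + s)*(s - 5)*(s + 2)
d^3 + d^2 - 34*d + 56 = (d - 4)*(d - 2)*(d + 7)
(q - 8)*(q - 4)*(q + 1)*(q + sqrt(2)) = q^4 - 11*q^3 + sqrt(2)*q^3 - 11*sqrt(2)*q^2 + 20*q^2 + 20*sqrt(2)*q + 32*q + 32*sqrt(2)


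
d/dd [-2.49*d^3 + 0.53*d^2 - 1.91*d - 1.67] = -7.47*d^2 + 1.06*d - 1.91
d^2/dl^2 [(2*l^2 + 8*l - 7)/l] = -14/l^3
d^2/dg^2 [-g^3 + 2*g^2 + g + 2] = 4 - 6*g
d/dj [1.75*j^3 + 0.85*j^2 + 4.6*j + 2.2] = 5.25*j^2 + 1.7*j + 4.6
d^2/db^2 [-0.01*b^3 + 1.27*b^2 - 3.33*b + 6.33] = 2.54 - 0.06*b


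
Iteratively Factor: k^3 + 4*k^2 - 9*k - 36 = (k - 3)*(k^2 + 7*k + 12) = (k - 3)*(k + 4)*(k + 3)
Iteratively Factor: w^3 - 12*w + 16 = (w + 4)*(w^2 - 4*w + 4) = (w - 2)*(w + 4)*(w - 2)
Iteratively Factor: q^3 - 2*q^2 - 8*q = (q - 4)*(q^2 + 2*q) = (q - 4)*(q + 2)*(q)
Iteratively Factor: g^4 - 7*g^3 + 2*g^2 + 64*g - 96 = (g - 4)*(g^3 - 3*g^2 - 10*g + 24) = (g - 4)*(g + 3)*(g^2 - 6*g + 8) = (g - 4)^2*(g + 3)*(g - 2)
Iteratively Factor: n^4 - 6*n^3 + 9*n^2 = (n)*(n^3 - 6*n^2 + 9*n) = n^2*(n^2 - 6*n + 9) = n^2*(n - 3)*(n - 3)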